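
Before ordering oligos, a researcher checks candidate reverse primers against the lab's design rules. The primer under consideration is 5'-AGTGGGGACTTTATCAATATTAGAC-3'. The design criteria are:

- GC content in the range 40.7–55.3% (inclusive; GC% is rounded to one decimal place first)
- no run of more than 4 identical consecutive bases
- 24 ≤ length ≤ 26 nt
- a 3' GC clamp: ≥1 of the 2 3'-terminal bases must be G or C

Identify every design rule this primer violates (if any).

Fails: GC content.

Base counts: A=8, T=8, G=6, C=3 (length 25).
GC content: GC 9/25 = 36.0%, outside 40.7–55.3% ✗
homopolymer run: longest run = 4 ✓
length: length 25 ✓
GC clamp: 3' end AC has 1 G/C ✓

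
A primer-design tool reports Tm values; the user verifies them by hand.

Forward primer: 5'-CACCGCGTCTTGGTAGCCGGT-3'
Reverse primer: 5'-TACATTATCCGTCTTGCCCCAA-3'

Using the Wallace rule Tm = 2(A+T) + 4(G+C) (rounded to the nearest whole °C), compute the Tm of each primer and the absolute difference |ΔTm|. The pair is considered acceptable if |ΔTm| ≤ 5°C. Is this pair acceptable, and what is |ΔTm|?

|ΔTm| = 6°C; the pair is not acceptable.

Forward: A=2 T=5 G=7 C=7 → Tm = 2·7 + 4·14 = 70°C.
Reverse: A=5 T=7 G=2 C=8 → Tm = 2·12 + 4·10 = 64°C.
|ΔTm| = |70 − 64| = 6°C, > 5°C.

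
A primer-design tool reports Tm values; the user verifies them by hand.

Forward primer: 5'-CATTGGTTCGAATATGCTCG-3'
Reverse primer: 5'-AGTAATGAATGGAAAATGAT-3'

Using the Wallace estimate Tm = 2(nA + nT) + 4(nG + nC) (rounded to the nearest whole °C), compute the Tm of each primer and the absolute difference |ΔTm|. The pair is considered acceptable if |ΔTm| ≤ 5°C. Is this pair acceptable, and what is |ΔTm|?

Forward: A=4 T=7 G=5 C=4 → Tm = 2·11 + 4·9 = 58°C.
Reverse: A=10 T=5 G=5 C=0 → Tm = 2·15 + 4·5 = 50°C.
|ΔTm| = |58 − 50| = 8°C, > 5°C.

|ΔTm| = 8°C; the pair is not acceptable.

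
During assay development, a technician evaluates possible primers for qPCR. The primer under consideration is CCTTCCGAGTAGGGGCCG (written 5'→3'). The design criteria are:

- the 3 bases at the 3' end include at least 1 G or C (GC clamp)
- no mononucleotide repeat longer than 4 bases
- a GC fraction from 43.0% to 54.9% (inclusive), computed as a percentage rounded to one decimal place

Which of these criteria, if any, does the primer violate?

Base counts: A=2, T=3, G=7, C=6 (length 18).
GC clamp: 3' end CCG has 3 G/C ✓
homopolymer run: longest run = 4 ✓
GC content: GC 13/18 = 72.2%, outside 43.0–54.9% ✗

Fails: GC content.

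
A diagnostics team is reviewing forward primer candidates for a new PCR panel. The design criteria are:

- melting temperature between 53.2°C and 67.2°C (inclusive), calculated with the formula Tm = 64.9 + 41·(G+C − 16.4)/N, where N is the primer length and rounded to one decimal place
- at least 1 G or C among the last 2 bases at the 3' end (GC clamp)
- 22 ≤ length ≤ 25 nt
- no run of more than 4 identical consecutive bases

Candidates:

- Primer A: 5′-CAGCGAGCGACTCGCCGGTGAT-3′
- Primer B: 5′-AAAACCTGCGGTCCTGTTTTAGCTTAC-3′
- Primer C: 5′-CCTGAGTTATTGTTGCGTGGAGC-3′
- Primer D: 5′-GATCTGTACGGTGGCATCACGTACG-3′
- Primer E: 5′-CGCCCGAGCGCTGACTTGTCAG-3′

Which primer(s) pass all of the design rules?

Primer A (22 nt, A=4 T=3 G=8 C=7): Tm = 64.9 + 41·(15 − 16.4)/22 = 62.3°C ✓; 3' end AT has 0 G/C, need ≥1 ✗; length 22 ✓; longest run = 2 ✓ — fails.
Primer B (27 nt, A=6 T=9 G=5 C=7): Tm = 64.9 + 41·(12 − 16.4)/27 = 58.2°C ✓; 3' end AC has 1 G/C ✓; length 27, outside 22–25 ✗; longest run = 4 ✓ — fails.
Primer C (23 nt, A=3 T=8 G=8 C=4): Tm = 64.9 + 41·(12 − 16.4)/23 = 57.1°C ✓; 3' end GC has 2 G/C ✓; length 23 ✓; longest run = 2 ✓ — passes.
Primer D (25 nt, A=5 T=6 G=8 C=6): Tm = 64.9 + 41·(14 − 16.4)/25 = 61.0°C ✓; 3' end CG has 2 G/C ✓; length 25 ✓; longest run = 2 ✓ — passes.
Primer E (22 nt, A=3 T=4 G=7 C=8): Tm = 64.9 + 41·(15 − 16.4)/22 = 62.3°C ✓; 3' end AG has 1 G/C ✓; length 22 ✓; longest run = 3 ✓ — passes.

Primer C, Primer D and Primer E.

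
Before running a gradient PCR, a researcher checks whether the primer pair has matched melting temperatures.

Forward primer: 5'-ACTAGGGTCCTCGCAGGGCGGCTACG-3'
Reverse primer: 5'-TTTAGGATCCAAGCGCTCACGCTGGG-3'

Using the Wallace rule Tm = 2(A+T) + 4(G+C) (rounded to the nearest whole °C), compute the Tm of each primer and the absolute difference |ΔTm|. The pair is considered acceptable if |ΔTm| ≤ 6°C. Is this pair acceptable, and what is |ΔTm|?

|ΔTm| = 6°C; the pair is acceptable.

Forward: A=4 T=4 G=10 C=8 → Tm = 2·8 + 4·18 = 88°C.
Reverse: A=5 T=6 G=8 C=7 → Tm = 2·11 + 4·15 = 82°C.
|ΔTm| = |88 − 82| = 6°C, ≤ 6°C.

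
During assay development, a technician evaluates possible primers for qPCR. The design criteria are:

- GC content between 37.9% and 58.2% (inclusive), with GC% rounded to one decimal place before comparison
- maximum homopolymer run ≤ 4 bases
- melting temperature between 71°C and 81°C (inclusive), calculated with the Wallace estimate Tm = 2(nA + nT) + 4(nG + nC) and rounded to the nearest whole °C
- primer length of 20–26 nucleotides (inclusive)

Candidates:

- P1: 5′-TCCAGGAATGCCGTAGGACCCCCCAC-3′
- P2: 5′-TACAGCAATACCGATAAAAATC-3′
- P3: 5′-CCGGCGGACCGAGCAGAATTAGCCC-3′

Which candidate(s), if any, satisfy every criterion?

P1 (26 nt, A=6 T=3 G=6 C=11): GC 17/26 = 65.4%, outside 37.9–58.2% ✗; longest run = 6, exceeds 4 ✗; Tm = 2·9 + 4·17 = 86°C, outside 71–81°C ✗; length 26 ✓ — fails.
P2 (22 nt, A=11 T=4 G=2 C=5): GC 7/22 = 31.8%, outside 37.9–58.2% ✗; longest run = 5, exceeds 4 ✗; Tm = 2·15 + 4·7 = 58°C, outside 71–81°C ✗; length 22 ✓ — fails.
P3 (25 nt, A=6 T=2 G=8 C=9): GC 17/25 = 68.0%, outside 37.9–58.2% ✗; longest run = 3 ✓; Tm = 2·8 + 4·17 = 84°C, outside 71–81°C ✗; length 25 ✓ — fails.

None of the candidates satisfy all criteria.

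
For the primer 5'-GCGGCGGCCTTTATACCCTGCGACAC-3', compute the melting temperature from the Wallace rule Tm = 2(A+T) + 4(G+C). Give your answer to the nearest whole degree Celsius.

Base counts: A=4, T=5, G=7, C=10 (length 26).
Tm = 2·(4+5) + 4·(7+10) = 2·9 + 4·17 = 18 + 68 = 86°C.

86°C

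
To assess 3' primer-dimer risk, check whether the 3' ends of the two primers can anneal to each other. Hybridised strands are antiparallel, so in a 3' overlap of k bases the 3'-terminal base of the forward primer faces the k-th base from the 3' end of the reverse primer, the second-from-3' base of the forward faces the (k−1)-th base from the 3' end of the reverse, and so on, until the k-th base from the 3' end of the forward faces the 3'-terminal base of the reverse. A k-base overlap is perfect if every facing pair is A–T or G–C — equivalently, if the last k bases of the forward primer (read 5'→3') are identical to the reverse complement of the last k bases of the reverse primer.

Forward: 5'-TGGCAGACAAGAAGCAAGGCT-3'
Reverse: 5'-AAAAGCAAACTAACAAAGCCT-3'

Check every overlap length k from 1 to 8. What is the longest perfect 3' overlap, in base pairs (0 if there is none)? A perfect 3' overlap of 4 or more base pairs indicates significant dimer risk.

Longest perfect overlap: 5 complementary base pairs; significant dimer risk (threshold 4).

Last 8 bases (5'→3') — forward …GCAAGGCT, reverse …CAAAGCCT.
Reverse complement of the reverse primer's last 8 bases: AGGCTTTG; its first k bases are the reverse complement of the reverse primer's last k bases, so a perfect k-base overlap needs the forward primer's last k bases to equal them.
Comparing (forward last k vs required): k=1: T vs A ✗; k=2: CT vs AG ✗; k=3: GCT vs AGG ✗; k=4: GGCT vs AGGC ✗; k=5: AGGCT vs AGGCT ✓; k=6: AAGGCT vs AGGCTT ✗; k=7: CAAGGCT vs AGGCTTT ✗; k=8: GCAAGGCT vs AGGCTTTG ✗.
Only k = 5 is perfect, so the longest perfect 3' overlap is 5.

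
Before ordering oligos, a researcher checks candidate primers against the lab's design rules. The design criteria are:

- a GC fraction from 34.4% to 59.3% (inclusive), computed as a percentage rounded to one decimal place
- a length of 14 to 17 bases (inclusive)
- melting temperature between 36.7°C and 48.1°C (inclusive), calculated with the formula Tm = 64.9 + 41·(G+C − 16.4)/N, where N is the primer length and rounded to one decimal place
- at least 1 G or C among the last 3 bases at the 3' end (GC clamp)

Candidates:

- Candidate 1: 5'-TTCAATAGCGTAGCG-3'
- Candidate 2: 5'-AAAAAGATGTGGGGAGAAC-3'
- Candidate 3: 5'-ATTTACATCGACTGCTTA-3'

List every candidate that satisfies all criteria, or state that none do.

Candidate 1 (15 nt, A=4 T=4 G=4 C=3): GC 7/15 = 46.7% ✓; length 15 ✓; Tm = 64.9 + 41·(7 − 16.4)/15 = 39.2°C ✓; 3' end GCG has 3 G/C ✓ — passes.
Candidate 2 (19 nt, A=9 T=2 G=7 C=1): GC 8/19 = 42.1% ✓; length 19, outside 14–17 ✗; Tm = 64.9 + 41·(8 − 16.4)/19 = 46.8°C ✓; 3' end AAC has 1 G/C ✓ — fails.
Candidate 3 (18 nt, A=5 T=7 G=2 C=4): GC 6/18 = 33.3%, outside 34.4–59.3% ✗; length 18, outside 14–17 ✗; Tm = 64.9 + 41·(6 − 16.4)/18 = 41.2°C ✓; 3' end TTA has 0 G/C, need ≥1 ✗ — fails.

Candidate 1 only.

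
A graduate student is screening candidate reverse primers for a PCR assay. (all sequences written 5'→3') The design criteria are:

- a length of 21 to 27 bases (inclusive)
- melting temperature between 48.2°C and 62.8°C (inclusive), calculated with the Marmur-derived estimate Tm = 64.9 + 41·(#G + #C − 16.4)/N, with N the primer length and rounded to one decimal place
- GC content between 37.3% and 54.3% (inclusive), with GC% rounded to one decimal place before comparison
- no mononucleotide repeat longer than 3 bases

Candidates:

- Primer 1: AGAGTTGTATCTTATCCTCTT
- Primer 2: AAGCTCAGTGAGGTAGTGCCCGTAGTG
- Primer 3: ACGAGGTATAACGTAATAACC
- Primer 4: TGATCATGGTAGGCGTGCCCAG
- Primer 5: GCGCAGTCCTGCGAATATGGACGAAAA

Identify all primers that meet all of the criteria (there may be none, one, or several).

Primer 3 only.

Primer 1 (21 nt, A=4 T=10 G=3 C=4): length 21 ✓; Tm = 64.9 + 41·(7 − 16.4)/21 = 46.5°C, outside 48.2–62.8°C ✗; GC 7/21 = 33.3%, outside 37.3–54.3% ✗; longest run = 2 ✓ — fails.
Primer 2 (27 nt, A=6 T=6 G=10 C=5): length 27 ✓; Tm = 64.9 + 41·(15 − 16.4)/27 = 62.8°C ✓; GC 15/27 = 55.6%, outside 37.3–54.3% ✗; longest run = 3 ✓ — fails.
Primer 3 (21 nt, A=9 T=4 G=4 C=4): length 21 ✓; Tm = 64.9 + 41·(8 − 16.4)/21 = 48.5°C ✓; GC 8/21 = 38.1% ✓; longest run = 2 ✓ — passes.
Primer 4 (22 nt, A=4 T=5 G=8 C=5): length 22 ✓; Tm = 64.9 + 41·(13 − 16.4)/22 = 58.6°C ✓; GC 13/22 = 59.1%, outside 37.3–54.3% ✗; longest run = 3 ✓ — fails.
Primer 5 (27 nt, A=9 T=4 G=8 C=6): length 27 ✓; Tm = 64.9 + 41·(14 − 16.4)/27 = 61.3°C ✓; GC 14/27 = 51.9% ✓; longest run = 4, exceeds 3 ✗ — fails.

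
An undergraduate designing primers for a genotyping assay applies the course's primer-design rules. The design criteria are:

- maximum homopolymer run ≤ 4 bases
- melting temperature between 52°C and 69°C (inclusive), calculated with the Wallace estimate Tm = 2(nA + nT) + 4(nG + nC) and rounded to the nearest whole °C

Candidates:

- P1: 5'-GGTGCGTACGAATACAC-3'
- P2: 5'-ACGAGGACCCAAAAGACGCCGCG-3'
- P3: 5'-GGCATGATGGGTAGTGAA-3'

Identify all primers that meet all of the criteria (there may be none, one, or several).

P1 and P3.

P1 (17 nt, A=5 T=3 G=5 C=4): longest run = 2 ✓; Tm = 2·8 + 4·9 = 52°C ✓ — passes.
P2 (23 nt, A=8 T=0 G=7 C=8): longest run = 4 ✓; Tm = 2·8 + 4·15 = 76°C, outside 52–69°C ✗ — fails.
P3 (18 nt, A=5 T=4 G=8 C=1): longest run = 3 ✓; Tm = 2·9 + 4·9 = 54°C ✓ — passes.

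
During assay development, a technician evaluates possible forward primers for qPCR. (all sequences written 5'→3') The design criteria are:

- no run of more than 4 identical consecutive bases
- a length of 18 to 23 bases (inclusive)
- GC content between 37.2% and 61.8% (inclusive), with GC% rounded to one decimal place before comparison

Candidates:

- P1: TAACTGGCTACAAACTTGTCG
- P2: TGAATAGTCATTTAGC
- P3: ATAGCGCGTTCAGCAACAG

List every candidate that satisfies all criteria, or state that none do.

P1 (21 nt, A=6 T=6 G=4 C=5): longest run = 3 ✓; length 21 ✓; GC 9/21 = 42.9% ✓ — passes.
P2 (16 nt, A=5 T=6 G=3 C=2): longest run = 3 ✓; length 16, outside 18–23 ✗; GC 5/16 = 31.3%, outside 37.2–61.8% ✗ — fails.
P3 (19 nt, A=6 T=3 G=5 C=5): longest run = 2 ✓; length 19 ✓; GC 10/19 = 52.6% ✓ — passes.

P1 and P3.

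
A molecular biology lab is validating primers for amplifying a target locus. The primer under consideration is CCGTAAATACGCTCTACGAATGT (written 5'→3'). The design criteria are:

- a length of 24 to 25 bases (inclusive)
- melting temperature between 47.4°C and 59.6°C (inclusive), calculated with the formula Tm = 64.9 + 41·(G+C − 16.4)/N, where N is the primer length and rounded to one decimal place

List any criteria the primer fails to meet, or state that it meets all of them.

Fails: length.

Base counts: A=7, T=6, G=4, C=6 (length 23).
length: length 23, outside 24–25 ✗
Tm: Tm = 64.9 + 41·(10 − 16.4)/23 = 53.5°C ✓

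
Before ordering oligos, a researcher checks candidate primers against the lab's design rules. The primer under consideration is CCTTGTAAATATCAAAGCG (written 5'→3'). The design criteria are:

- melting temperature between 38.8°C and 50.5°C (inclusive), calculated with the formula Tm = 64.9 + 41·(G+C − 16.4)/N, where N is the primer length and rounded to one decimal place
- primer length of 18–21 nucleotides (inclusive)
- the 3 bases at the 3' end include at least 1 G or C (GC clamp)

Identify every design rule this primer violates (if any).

Base counts: A=7, T=5, G=3, C=4 (length 19).
Tm: Tm = 64.9 + 41·(7 − 16.4)/19 = 44.6°C ✓
length: length 19 ✓
GC clamp: 3' end GCG has 3 G/C ✓

Meets all criteria.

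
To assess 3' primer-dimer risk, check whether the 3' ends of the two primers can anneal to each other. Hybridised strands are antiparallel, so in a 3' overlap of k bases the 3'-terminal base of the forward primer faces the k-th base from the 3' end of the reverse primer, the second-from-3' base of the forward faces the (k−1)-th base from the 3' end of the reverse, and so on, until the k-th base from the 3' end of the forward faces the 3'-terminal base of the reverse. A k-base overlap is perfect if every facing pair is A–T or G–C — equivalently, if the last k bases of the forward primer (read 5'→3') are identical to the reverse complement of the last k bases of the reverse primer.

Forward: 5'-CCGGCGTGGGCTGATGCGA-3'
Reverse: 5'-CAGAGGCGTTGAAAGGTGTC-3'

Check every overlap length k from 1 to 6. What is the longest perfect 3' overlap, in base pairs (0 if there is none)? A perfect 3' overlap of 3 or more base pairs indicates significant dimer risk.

Longest perfect overlap: 2 complementary base pairs; below the dimer-risk threshold (threshold 3).

Last 6 bases (5'→3') — forward …ATGCGA, reverse …GGTGTC.
Reverse complement of the reverse primer's last 6 bases: GACACC; its first k bases are the reverse complement of the reverse primer's last k bases, so a perfect k-base overlap needs the forward primer's last k bases to equal them.
Comparing (forward last k vs required): k=1: A vs G ✗; k=2: GA vs GA ✓; k=3: CGA vs GAC ✗; k=4: GCGA vs GACA ✗; k=5: TGCGA vs GACAC ✗; k=6: ATGCGA vs GACACC ✗.
Only k = 2 is perfect, so the longest perfect 3' overlap is 2.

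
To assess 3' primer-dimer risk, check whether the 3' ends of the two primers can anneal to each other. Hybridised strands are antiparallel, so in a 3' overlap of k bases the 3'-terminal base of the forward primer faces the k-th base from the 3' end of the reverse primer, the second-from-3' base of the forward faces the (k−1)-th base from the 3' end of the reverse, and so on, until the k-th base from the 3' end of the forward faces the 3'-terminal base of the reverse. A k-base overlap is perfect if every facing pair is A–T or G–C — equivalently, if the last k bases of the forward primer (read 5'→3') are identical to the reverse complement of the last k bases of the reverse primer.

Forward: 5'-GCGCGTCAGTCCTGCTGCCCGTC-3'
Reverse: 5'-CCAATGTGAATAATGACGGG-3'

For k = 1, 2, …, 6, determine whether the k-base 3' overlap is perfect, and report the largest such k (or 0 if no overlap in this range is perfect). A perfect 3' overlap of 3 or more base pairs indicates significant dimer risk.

Longest perfect overlap: 6 complementary base pairs; significant dimer risk (threshold 3).

Last 6 bases (5'→3') — forward …CCCGTC, reverse …GACGGG.
Reverse complement of the reverse primer's last 6 bases: CCCGTC; its first k bases are the reverse complement of the reverse primer's last k bases, so a perfect k-base overlap needs the forward primer's last k bases to equal them.
Comparing (forward last k vs required): k=1: C vs C ✓; k=2: TC vs CC ✗; k=3: GTC vs CCC ✗; k=4: CGTC vs CCCG ✗; k=5: CCGTC vs CCCGT ✗; k=6: CCCGTC vs CCCGTC ✓.
Perfect overlaps at k = 1, 6; the largest is 6.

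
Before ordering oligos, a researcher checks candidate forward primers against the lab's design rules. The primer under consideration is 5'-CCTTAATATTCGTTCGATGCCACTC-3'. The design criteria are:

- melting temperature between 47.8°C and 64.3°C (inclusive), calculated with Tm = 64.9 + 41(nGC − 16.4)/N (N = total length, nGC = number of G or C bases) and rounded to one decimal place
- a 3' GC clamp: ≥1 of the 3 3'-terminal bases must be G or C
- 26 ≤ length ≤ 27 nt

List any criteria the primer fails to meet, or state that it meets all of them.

Base counts: A=5, T=9, G=3, C=8 (length 25).
Tm: Tm = 64.9 + 41·(11 − 16.4)/25 = 56.0°C ✓
GC clamp: 3' end CTC has 2 G/C ✓
length: length 25, outside 26–27 ✗

Fails: length.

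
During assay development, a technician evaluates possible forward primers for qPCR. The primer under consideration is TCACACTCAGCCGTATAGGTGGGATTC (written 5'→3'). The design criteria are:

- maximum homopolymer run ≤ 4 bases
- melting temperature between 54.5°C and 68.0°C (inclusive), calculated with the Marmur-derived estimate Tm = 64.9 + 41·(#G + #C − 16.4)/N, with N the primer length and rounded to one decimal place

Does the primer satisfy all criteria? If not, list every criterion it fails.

Meets all criteria.

Base counts: A=6, T=7, G=7, C=7 (length 27).
homopolymer run: longest run = 3 ✓
Tm: Tm = 64.9 + 41·(14 − 16.4)/27 = 61.3°C ✓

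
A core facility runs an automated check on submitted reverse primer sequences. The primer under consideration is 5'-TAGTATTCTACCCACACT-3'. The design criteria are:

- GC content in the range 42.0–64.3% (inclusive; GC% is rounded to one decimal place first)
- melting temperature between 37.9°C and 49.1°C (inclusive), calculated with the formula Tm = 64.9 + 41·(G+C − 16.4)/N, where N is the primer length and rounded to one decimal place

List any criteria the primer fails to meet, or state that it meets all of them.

Base counts: A=5, T=6, G=1, C=6 (length 18).
GC content: GC 7/18 = 38.9%, outside 42.0–64.3% ✗
Tm: Tm = 64.9 + 41·(7 − 16.4)/18 = 43.5°C ✓

Fails: GC content.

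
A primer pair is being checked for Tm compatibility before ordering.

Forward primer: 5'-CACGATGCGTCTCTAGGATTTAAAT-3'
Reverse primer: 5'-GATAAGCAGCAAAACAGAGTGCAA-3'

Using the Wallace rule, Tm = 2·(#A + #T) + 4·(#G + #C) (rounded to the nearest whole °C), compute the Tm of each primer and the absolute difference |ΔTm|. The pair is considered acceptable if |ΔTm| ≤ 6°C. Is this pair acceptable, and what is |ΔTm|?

Forward: A=7 T=8 G=5 C=5 → Tm = 2·15 + 4·10 = 70°C.
Reverse: A=12 T=2 G=6 C=4 → Tm = 2·14 + 4·10 = 68°C.
|ΔTm| = |70 − 68| = 2°C, ≤ 6°C.

|ΔTm| = 2°C; the pair is acceptable.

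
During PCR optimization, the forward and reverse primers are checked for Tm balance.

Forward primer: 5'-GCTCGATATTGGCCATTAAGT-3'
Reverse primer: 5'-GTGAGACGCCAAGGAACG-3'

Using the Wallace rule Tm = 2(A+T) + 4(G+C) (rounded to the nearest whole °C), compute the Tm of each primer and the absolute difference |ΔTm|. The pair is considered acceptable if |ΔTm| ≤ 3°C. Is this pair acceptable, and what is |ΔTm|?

Forward: A=5 T=7 G=5 C=4 → Tm = 2·12 + 4·9 = 60°C.
Reverse: A=6 T=1 G=7 C=4 → Tm = 2·7 + 4·11 = 58°C.
|ΔTm| = |60 − 58| = 2°C, ≤ 3°C.

|ΔTm| = 2°C; the pair is acceptable.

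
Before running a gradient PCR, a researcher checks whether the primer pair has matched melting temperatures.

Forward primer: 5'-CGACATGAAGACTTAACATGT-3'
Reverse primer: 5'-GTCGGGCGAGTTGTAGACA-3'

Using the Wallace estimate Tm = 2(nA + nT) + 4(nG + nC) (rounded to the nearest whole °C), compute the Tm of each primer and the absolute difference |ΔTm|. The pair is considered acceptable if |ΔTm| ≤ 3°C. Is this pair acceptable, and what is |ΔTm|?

Forward: A=8 T=5 G=4 C=4 → Tm = 2·13 + 4·8 = 58°C.
Reverse: A=4 T=4 G=8 C=3 → Tm = 2·8 + 4·11 = 60°C.
|ΔTm| = |58 − 60| = 2°C, ≤ 3°C.

|ΔTm| = 2°C; the pair is acceptable.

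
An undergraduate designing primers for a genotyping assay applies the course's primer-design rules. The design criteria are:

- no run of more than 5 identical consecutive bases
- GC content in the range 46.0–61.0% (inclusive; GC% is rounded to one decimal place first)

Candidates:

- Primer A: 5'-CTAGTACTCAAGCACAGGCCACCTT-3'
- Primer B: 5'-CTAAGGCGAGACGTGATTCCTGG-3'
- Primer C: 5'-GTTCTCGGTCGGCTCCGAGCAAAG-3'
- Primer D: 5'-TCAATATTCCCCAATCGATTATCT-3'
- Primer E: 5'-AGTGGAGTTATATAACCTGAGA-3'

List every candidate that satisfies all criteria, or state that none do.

Primer A and Primer B.

Primer A (25 nt, A=7 T=5 G=4 C=9): longest run = 2 ✓; GC 13/25 = 52.0% ✓ — passes.
Primer B (23 nt, A=5 T=5 G=8 C=5): longest run = 2 ✓; GC 13/23 = 56.5% ✓ — passes.
Primer C (24 nt, A=4 T=5 G=8 C=7): longest run = 3 ✓; GC 15/24 = 62.5%, outside 46.0–61.0% ✗ — fails.
Primer D (24 nt, A=7 T=9 G=1 C=7): longest run = 4 ✓; GC 8/24 = 33.3%, outside 46.0–61.0% ✗ — fails.
Primer E (22 nt, A=8 T=6 G=6 C=2): longest run = 2 ✓; GC 8/22 = 36.4%, outside 46.0–61.0% ✗ — fails.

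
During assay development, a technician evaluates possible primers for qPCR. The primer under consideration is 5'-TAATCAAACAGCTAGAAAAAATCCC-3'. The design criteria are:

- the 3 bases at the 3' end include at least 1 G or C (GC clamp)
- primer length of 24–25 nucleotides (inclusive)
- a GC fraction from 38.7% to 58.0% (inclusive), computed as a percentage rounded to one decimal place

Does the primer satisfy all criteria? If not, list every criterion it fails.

Base counts: A=13, T=4, G=2, C=6 (length 25).
GC clamp: 3' end CCC has 3 G/C ✓
length: length 25 ✓
GC content: GC 8/25 = 32.0%, outside 38.7–58.0% ✗

Fails: GC content.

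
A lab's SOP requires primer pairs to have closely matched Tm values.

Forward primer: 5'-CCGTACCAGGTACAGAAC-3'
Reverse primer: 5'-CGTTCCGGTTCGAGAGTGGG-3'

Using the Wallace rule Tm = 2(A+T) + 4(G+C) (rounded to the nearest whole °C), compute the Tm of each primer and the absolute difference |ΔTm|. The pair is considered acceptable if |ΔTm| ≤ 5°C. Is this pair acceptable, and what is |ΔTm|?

|ΔTm| = 10°C; the pair is not acceptable.

Forward: A=6 T=2 G=4 C=6 → Tm = 2·8 + 4·10 = 56°C.
Reverse: A=2 T=5 G=9 C=4 → Tm = 2·7 + 4·13 = 66°C.
|ΔTm| = |56 − 66| = 10°C, > 5°C.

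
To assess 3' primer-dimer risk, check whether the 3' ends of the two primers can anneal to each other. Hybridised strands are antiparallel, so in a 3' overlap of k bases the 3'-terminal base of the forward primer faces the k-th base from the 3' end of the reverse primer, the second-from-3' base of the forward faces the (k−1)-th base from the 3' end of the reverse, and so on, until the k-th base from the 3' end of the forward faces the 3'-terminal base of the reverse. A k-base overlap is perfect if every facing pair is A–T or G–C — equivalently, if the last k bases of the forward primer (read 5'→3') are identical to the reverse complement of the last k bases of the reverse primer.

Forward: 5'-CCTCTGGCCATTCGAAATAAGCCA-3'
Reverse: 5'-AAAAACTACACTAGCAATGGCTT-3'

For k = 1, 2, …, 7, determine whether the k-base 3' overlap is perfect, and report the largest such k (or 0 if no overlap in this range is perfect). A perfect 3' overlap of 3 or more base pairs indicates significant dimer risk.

Last 7 bases (5'→3') — forward …TAAGCCA, reverse …ATGGCTT.
Reverse complement of the reverse primer's last 7 bases: AAGCCAT; its first k bases are the reverse complement of the reverse primer's last k bases, so a perfect k-base overlap needs the forward primer's last k bases to equal them.
Comparing (forward last k vs required): k=1: A vs A ✓; k=2: CA vs AA ✗; k=3: CCA vs AAG ✗; k=4: GCCA vs AAGC ✗; k=5: AGCCA vs AAGCC ✗; k=6: AAGCCA vs AAGCCA ✓; k=7: TAAGCCA vs AAGCCAT ✗.
Perfect overlaps at k = 1, 6; the largest is 6.

Longest perfect overlap: 6 complementary base pairs; significant dimer risk (threshold 3).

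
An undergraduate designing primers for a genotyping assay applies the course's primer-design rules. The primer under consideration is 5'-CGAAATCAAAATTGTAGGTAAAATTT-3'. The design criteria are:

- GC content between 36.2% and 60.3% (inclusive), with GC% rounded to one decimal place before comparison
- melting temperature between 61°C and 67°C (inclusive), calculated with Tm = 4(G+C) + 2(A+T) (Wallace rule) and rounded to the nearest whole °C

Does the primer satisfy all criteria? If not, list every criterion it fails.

Fails: GC content.

Base counts: A=12, T=8, G=4, C=2 (length 26).
GC content: GC 6/26 = 23.1%, outside 36.2–60.3% ✗
Tm: Tm = 2·20 + 4·6 = 64°C ✓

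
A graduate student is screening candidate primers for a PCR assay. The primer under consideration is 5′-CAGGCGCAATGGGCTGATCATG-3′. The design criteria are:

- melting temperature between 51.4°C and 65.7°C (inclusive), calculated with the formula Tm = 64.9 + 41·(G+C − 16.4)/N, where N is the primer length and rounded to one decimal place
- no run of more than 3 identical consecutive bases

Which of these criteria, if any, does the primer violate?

Meets all criteria.

Base counts: A=5, T=4, G=8, C=5 (length 22).
Tm: Tm = 64.9 + 41·(13 − 16.4)/22 = 58.6°C ✓
homopolymer run: longest run = 3 ✓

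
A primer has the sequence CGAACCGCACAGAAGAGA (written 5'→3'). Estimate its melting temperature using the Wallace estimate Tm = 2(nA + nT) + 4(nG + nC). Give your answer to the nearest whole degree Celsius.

Base counts: A=8, T=0, G=5, C=5 (length 18).
Tm = 2·(8+0) + 4·(5+5) = 2·8 + 4·10 = 16 + 40 = 56°C.

56°C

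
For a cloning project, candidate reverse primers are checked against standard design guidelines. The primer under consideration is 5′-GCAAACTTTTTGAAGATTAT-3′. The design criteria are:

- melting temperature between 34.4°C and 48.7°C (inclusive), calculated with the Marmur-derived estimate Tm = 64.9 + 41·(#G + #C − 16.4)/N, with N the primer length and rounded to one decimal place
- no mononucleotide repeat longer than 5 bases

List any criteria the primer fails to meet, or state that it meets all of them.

Meets all criteria.

Base counts: A=7, T=8, G=3, C=2 (length 20).
Tm: Tm = 64.9 + 41·(5 − 16.4)/20 = 41.5°C ✓
homopolymer run: longest run = 5 ✓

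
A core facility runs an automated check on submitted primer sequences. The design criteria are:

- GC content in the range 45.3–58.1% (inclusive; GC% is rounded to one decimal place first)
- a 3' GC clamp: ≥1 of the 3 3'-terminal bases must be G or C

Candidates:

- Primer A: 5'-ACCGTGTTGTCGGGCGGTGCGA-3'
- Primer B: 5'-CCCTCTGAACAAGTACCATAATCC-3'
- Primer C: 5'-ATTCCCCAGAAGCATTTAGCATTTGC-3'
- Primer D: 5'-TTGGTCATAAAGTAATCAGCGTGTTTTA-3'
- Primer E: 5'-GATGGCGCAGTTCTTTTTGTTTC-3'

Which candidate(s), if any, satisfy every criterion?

Primer B only.

Primer A (22 nt, A=2 T=5 G=10 C=5): GC 15/22 = 68.2%, outside 45.3–58.1% ✗; 3' end CGA has 2 G/C ✓ — fails.
Primer B (24 nt, A=8 T=5 G=2 C=9): GC 11/24 = 45.8% ✓; 3' end TCC has 2 G/C ✓ — passes.
Primer C (26 nt, A=7 T=8 G=4 C=7): GC 11/26 = 42.3%, outside 45.3–58.1% ✗; 3' end TGC has 2 G/C ✓ — fails.
Primer D (28 nt, A=8 T=11 G=6 C=3): GC 9/28 = 32.1%, outside 45.3–58.1% ✗; 3' end TTA has 0 G/C, need ≥1 ✗ — fails.
Primer E (23 nt, A=2 T=11 G=6 C=4): GC 10/23 = 43.5%, outside 45.3–58.1% ✗; 3' end TTC has 1 G/C ✓ — fails.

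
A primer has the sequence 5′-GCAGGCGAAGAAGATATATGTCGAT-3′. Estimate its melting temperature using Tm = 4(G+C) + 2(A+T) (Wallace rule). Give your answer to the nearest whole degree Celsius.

72°C

Base counts: A=9, T=5, G=8, C=3 (length 25).
Tm = 2·(9+5) + 4·(8+3) = 2·14 + 4·11 = 28 + 44 = 72°C.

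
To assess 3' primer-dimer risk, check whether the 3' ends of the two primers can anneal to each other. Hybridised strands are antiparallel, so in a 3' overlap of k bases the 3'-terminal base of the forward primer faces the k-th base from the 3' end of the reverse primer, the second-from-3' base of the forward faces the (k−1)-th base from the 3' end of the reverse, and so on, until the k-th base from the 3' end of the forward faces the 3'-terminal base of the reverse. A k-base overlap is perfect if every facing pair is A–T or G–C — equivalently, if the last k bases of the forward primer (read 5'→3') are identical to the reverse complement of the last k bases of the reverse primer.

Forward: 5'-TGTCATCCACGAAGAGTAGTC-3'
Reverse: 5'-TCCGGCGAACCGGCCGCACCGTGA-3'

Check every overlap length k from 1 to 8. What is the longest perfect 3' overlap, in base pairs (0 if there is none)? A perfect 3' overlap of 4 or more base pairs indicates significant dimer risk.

Last 8 bases (5'→3') — forward …GAGTAGTC, reverse …CACCGTGA.
Reverse complement of the reverse primer's last 8 bases: TCACGGTG; its first k bases are the reverse complement of the reverse primer's last k bases, so a perfect k-base overlap needs the forward primer's last k bases to equal them.
Comparing (forward last k vs required): k=1: C vs T ✗; k=2: TC vs TC ✓; k=3: GTC vs TCA ✗; k=4: AGTC vs TCAC ✗; k=5: TAGTC vs TCACG ✗; k=6: GTAGTC vs TCACGG ✗; k=7: AGTAGTC vs TCACGGT ✗; k=8: GAGTAGTC vs TCACGGTG ✗.
Only k = 2 is perfect, so the longest perfect 3' overlap is 2.

Longest perfect overlap: 2 complementary base pairs; below the dimer-risk threshold (threshold 4).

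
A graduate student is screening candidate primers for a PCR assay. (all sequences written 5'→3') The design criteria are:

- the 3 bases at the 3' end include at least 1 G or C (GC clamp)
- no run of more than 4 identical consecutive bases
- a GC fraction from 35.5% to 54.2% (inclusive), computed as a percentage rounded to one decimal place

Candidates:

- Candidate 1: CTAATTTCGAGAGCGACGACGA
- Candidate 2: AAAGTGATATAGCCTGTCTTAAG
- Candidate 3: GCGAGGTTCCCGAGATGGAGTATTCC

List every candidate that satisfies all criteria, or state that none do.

Candidate 1 only.

Candidate 1 (22 nt, A=7 T=4 G=6 C=5): 3' end CGA has 2 G/C ✓; longest run = 3 ✓; GC 11/22 = 50.0% ✓ — passes.
Candidate 2 (23 nt, A=8 T=7 G=5 C=3): 3' end AAG has 1 G/C ✓; longest run = 3 ✓; GC 8/23 = 34.8%, outside 35.5–54.2% ✗ — fails.
Candidate 3 (26 nt, A=5 T=6 G=9 C=6): 3' end TCC has 2 G/C ✓; longest run = 3 ✓; GC 15/26 = 57.7%, outside 35.5–54.2% ✗ — fails.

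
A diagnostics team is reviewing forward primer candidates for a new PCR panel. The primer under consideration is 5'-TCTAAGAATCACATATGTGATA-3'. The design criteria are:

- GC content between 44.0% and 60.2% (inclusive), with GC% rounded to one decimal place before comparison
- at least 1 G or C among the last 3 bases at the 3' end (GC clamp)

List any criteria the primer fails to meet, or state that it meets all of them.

Fails: GC content, GC clamp.

Base counts: A=9, T=7, G=3, C=3 (length 22).
GC content: GC 6/22 = 27.3%, outside 44.0–60.2% ✗
GC clamp: 3' end ATA has 0 G/C, need ≥1 ✗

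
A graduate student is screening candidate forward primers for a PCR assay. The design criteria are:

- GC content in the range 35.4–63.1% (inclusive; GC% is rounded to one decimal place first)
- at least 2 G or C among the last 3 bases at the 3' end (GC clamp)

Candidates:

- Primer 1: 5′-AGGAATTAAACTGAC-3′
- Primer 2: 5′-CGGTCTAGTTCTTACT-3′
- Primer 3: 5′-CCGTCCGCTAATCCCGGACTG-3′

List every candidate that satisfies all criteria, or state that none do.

None of the candidates satisfy all criteria.

Primer 1 (15 nt, A=7 T=3 G=3 C=2): GC 5/15 = 33.3%, outside 35.4–63.1% ✗; 3' end GAC has 2 G/C ✓ — fails.
Primer 2 (16 nt, A=2 T=7 G=3 C=4): GC 7/16 = 43.8% ✓; 3' end ACT has 1 G/C, need ≥2 ✗ — fails.
Primer 3 (21 nt, A=3 T=4 G=5 C=9): GC 14/21 = 66.7%, outside 35.4–63.1% ✗; 3' end CTG has 2 G/C ✓ — fails.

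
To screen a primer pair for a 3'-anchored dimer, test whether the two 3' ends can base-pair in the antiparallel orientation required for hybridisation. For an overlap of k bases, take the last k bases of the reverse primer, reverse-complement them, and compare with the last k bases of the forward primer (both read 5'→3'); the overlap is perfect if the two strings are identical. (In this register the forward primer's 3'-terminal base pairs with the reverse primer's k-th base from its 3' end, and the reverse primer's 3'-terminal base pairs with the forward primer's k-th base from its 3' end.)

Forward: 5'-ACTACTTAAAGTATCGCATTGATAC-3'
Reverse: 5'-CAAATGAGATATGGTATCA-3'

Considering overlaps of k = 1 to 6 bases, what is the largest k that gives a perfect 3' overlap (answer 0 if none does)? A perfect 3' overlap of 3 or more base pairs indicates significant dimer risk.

Longest perfect overlap: 6 complementary base pairs; significant dimer risk (threshold 3).

Last 6 bases (5'→3') — forward …TGATAC, reverse …GTATCA.
Reverse complement of the reverse primer's last 6 bases: TGATAC; its first k bases are the reverse complement of the reverse primer's last k bases, so a perfect k-base overlap needs the forward primer's last k bases to equal them.
Comparing (forward last k vs required): k=1: C vs T ✗; k=2: AC vs TG ✗; k=3: TAC vs TGA ✗; k=4: ATAC vs TGAT ✗; k=5: GATAC vs TGATA ✗; k=6: TGATAC vs TGATAC ✓.
Only k = 6 is perfect, so the longest perfect 3' overlap is 6.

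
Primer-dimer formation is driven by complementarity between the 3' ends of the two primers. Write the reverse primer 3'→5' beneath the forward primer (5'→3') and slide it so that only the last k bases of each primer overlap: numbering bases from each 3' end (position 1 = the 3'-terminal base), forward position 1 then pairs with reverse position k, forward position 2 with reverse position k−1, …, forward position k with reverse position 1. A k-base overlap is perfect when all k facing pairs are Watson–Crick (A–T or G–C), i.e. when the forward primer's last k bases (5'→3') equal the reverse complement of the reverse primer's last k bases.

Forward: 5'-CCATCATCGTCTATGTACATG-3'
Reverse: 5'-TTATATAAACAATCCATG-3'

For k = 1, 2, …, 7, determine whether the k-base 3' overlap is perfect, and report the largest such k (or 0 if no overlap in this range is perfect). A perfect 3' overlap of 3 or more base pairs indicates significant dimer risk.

Longest perfect overlap: 4 complementary base pairs; significant dimer risk (threshold 3).

Last 7 bases (5'→3') — forward …GTACATG, reverse …ATCCATG.
Reverse complement of the reverse primer's last 7 bases: CATGGAT; its first k bases are the reverse complement of the reverse primer's last k bases, so a perfect k-base overlap needs the forward primer's last k bases to equal them.
Comparing (forward last k vs required): k=1: G vs C ✗; k=2: TG vs CA ✗; k=3: ATG vs CAT ✗; k=4: CATG vs CATG ✓; k=5: ACATG vs CATGG ✗; k=6: TACATG vs CATGGA ✗; k=7: GTACATG vs CATGGAT ✗.
Only k = 4 is perfect, so the longest perfect 3' overlap is 4.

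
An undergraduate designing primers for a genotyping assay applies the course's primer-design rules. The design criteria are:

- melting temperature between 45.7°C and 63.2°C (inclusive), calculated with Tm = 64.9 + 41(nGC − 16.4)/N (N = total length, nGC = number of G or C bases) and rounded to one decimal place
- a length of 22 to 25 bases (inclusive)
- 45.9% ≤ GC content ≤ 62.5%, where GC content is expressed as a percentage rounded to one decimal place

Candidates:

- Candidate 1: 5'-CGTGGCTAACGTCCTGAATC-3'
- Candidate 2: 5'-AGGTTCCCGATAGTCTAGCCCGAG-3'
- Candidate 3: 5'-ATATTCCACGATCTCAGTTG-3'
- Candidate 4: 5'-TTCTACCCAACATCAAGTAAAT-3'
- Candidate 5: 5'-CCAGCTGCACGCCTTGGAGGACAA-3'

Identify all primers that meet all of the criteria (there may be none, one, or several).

Candidate 2 and Candidate 5.

Candidate 1 (20 nt, A=4 T=5 G=5 C=6): Tm = 64.9 + 41·(11 − 16.4)/20 = 53.8°C ✓; length 20, outside 22–25 ✗; GC 11/20 = 55.0% ✓ — fails.
Candidate 2 (24 nt, A=5 T=5 G=7 C=7): Tm = 64.9 + 41·(14 − 16.4)/24 = 60.8°C ✓; length 24 ✓; GC 14/24 = 58.3% ✓ — passes.
Candidate 3 (20 nt, A=5 T=7 G=3 C=5): Tm = 64.9 + 41·(8 − 16.4)/20 = 47.7°C ✓; length 20, outside 22–25 ✗; GC 8/20 = 40.0%, outside 45.9–62.5% ✗ — fails.
Candidate 4 (22 nt, A=9 T=6 G=1 C=6): Tm = 64.9 + 41·(7 − 16.4)/22 = 47.4°C ✓; length 22 ✓; GC 7/22 = 31.8%, outside 45.9–62.5% ✗ — fails.
Candidate 5 (24 nt, A=6 T=3 G=7 C=8): Tm = 64.9 + 41·(15 − 16.4)/24 = 62.5°C ✓; length 24 ✓; GC 15/24 = 62.5% ✓ — passes.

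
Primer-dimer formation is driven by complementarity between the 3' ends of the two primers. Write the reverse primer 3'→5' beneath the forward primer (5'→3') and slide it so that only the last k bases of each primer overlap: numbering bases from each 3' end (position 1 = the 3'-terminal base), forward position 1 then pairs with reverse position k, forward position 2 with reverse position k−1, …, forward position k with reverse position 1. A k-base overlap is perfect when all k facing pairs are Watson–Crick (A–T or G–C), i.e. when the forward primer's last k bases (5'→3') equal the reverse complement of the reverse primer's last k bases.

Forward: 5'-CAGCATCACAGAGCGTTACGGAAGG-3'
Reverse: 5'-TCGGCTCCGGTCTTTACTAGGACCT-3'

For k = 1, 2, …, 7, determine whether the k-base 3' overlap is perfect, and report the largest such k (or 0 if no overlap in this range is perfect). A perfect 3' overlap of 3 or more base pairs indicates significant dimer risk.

Last 7 bases (5'→3') — forward …CGGAAGG, reverse …AGGACCT.
Reverse complement of the reverse primer's last 7 bases: AGGTCCT; its first k bases are the reverse complement of the reverse primer's last k bases, so a perfect k-base overlap needs the forward primer's last k bases to equal them.
Comparing (forward last k vs required): k=1: G vs A ✗; k=2: GG vs AG ✗; k=3: AGG vs AGG ✓; k=4: AAGG vs AGGT ✗; k=5: GAAGG vs AGGTC ✗; k=6: GGAAGG vs AGGTCC ✗; k=7: CGGAAGG vs AGGTCCT ✗.
Only k = 3 is perfect, so the longest perfect 3' overlap is 3.

Longest perfect overlap: 3 complementary base pairs; significant dimer risk (threshold 3).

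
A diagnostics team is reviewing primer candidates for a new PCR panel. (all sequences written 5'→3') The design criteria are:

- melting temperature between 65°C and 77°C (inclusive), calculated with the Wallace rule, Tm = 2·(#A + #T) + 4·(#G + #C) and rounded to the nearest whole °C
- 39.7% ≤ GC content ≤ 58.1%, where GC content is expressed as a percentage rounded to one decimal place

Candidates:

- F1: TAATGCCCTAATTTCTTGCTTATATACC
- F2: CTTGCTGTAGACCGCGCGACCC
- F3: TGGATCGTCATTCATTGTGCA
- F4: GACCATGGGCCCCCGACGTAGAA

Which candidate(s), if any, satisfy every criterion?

None of the candidates satisfy all criteria.

F1 (28 nt, A=7 T=12 G=2 C=7): Tm = 2·19 + 4·9 = 74°C ✓; GC 9/28 = 32.1%, outside 39.7–58.1% ✗ — fails.
F2 (22 nt, A=3 T=4 G=6 C=9): Tm = 2·7 + 4·15 = 74°C ✓; GC 15/22 = 68.2%, outside 39.7–58.1% ✗ — fails.
F3 (21 nt, A=4 T=8 G=5 C=4): Tm = 2·12 + 4·9 = 60°C, outside 65–77°C ✗; GC 9/21 = 42.9% ✓ — fails.
F4 (23 nt, A=6 T=2 G=7 C=8): Tm = 2·8 + 4·15 = 76°C ✓; GC 15/23 = 65.2%, outside 39.7–58.1% ✗ — fails.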